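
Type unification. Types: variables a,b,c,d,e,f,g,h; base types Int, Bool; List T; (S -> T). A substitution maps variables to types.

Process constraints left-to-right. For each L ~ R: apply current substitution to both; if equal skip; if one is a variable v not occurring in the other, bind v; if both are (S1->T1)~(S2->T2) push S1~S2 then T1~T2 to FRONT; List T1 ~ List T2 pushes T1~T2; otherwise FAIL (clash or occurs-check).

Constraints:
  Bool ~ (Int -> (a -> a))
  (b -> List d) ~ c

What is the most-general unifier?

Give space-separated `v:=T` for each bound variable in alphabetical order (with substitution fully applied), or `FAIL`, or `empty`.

Answer: FAIL

Derivation:
step 1: unify Bool ~ (Int -> (a -> a))  [subst: {-} | 1 pending]
  clash: Bool vs (Int -> (a -> a))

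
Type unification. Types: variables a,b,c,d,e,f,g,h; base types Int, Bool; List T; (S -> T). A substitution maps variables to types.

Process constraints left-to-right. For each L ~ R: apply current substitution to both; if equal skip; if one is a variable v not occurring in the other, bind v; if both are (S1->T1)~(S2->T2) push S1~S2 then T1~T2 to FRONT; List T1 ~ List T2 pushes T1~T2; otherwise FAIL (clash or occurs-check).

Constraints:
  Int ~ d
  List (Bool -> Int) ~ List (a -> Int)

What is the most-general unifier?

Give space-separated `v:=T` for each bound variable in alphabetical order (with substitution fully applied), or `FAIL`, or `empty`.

Answer: a:=Bool d:=Int

Derivation:
step 1: unify Int ~ d  [subst: {-} | 1 pending]
  bind d := Int
step 2: unify List (Bool -> Int) ~ List (a -> Int)  [subst: {d:=Int} | 0 pending]
  -> decompose List: push (Bool -> Int)~(a -> Int)
step 3: unify (Bool -> Int) ~ (a -> Int)  [subst: {d:=Int} | 0 pending]
  -> decompose arrow: push Bool~a, Int~Int
step 4: unify Bool ~ a  [subst: {d:=Int} | 1 pending]
  bind a := Bool
step 5: unify Int ~ Int  [subst: {d:=Int, a:=Bool} | 0 pending]
  -> identical, skip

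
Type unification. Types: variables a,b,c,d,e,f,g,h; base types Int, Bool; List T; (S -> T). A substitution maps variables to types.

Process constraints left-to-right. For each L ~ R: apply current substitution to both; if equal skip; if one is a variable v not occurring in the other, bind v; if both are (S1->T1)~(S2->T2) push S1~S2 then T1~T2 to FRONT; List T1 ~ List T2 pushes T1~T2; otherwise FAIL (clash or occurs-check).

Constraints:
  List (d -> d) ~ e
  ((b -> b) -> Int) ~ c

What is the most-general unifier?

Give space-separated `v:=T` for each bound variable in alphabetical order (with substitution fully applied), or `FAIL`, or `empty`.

Answer: c:=((b -> b) -> Int) e:=List (d -> d)

Derivation:
step 1: unify List (d -> d) ~ e  [subst: {-} | 1 pending]
  bind e := List (d -> d)
step 2: unify ((b -> b) -> Int) ~ c  [subst: {e:=List (d -> d)} | 0 pending]
  bind c := ((b -> b) -> Int)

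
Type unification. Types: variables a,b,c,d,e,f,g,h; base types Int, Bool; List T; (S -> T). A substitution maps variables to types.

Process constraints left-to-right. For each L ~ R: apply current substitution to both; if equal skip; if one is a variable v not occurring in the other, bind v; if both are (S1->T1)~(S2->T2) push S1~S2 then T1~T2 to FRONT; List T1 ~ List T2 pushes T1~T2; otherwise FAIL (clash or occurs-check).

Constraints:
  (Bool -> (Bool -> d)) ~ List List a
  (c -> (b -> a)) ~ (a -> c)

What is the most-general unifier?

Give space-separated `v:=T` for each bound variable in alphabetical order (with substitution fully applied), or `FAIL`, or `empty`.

Answer: FAIL

Derivation:
step 1: unify (Bool -> (Bool -> d)) ~ List List a  [subst: {-} | 1 pending]
  clash: (Bool -> (Bool -> d)) vs List List a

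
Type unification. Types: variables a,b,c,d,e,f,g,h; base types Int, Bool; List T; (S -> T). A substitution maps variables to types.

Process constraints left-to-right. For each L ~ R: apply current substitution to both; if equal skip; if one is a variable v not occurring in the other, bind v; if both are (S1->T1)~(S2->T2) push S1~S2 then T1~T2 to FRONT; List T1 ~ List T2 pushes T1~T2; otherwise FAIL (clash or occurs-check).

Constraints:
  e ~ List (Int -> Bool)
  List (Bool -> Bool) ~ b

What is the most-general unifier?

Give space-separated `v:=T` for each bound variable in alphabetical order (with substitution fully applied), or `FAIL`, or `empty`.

step 1: unify e ~ List (Int -> Bool)  [subst: {-} | 1 pending]
  bind e := List (Int -> Bool)
step 2: unify List (Bool -> Bool) ~ b  [subst: {e:=List (Int -> Bool)} | 0 pending]
  bind b := List (Bool -> Bool)

Answer: b:=List (Bool -> Bool) e:=List (Int -> Bool)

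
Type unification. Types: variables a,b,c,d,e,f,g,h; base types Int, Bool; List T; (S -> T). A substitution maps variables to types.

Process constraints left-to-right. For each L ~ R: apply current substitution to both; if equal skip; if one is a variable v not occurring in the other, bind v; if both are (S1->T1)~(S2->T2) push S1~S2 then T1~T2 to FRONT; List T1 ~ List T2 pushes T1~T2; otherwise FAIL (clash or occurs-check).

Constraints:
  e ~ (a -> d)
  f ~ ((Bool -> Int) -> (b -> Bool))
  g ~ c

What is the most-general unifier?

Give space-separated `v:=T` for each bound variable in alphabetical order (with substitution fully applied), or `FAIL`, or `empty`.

Answer: e:=(a -> d) f:=((Bool -> Int) -> (b -> Bool)) g:=c

Derivation:
step 1: unify e ~ (a -> d)  [subst: {-} | 2 pending]
  bind e := (a -> d)
step 2: unify f ~ ((Bool -> Int) -> (b -> Bool))  [subst: {e:=(a -> d)} | 1 pending]
  bind f := ((Bool -> Int) -> (b -> Bool))
step 3: unify g ~ c  [subst: {e:=(a -> d), f:=((Bool -> Int) -> (b -> Bool))} | 0 pending]
  bind g := c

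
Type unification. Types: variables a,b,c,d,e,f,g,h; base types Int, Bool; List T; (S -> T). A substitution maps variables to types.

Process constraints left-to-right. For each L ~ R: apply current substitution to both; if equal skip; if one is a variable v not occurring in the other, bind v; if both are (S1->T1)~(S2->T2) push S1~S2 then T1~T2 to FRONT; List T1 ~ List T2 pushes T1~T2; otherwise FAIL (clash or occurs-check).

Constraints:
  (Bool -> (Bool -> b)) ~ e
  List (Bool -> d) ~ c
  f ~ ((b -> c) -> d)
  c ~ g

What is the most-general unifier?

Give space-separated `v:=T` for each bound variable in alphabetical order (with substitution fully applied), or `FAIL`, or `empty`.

step 1: unify (Bool -> (Bool -> b)) ~ e  [subst: {-} | 3 pending]
  bind e := (Bool -> (Bool -> b))
step 2: unify List (Bool -> d) ~ c  [subst: {e:=(Bool -> (Bool -> b))} | 2 pending]
  bind c := List (Bool -> d)
step 3: unify f ~ ((b -> List (Bool -> d)) -> d)  [subst: {e:=(Bool -> (Bool -> b)), c:=List (Bool -> d)} | 1 pending]
  bind f := ((b -> List (Bool -> d)) -> d)
step 4: unify List (Bool -> d) ~ g  [subst: {e:=(Bool -> (Bool -> b)), c:=List (Bool -> d), f:=((b -> List (Bool -> d)) -> d)} | 0 pending]
  bind g := List (Bool -> d)

Answer: c:=List (Bool -> d) e:=(Bool -> (Bool -> b)) f:=((b -> List (Bool -> d)) -> d) g:=List (Bool -> d)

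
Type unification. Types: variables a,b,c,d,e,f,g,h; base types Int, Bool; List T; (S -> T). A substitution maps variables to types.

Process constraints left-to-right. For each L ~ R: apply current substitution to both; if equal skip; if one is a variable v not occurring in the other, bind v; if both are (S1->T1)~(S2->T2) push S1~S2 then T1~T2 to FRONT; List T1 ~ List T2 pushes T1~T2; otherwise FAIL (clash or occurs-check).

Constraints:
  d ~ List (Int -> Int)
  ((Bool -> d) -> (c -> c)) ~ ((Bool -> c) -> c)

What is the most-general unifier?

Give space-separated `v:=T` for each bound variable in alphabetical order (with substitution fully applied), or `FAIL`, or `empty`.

step 1: unify d ~ List (Int -> Int)  [subst: {-} | 1 pending]
  bind d := List (Int -> Int)
step 2: unify ((Bool -> List (Int -> Int)) -> (c -> c)) ~ ((Bool -> c) -> c)  [subst: {d:=List (Int -> Int)} | 0 pending]
  -> decompose arrow: push (Bool -> List (Int -> Int))~(Bool -> c), (c -> c)~c
step 3: unify (Bool -> List (Int -> Int)) ~ (Bool -> c)  [subst: {d:=List (Int -> Int)} | 1 pending]
  -> decompose arrow: push Bool~Bool, List (Int -> Int)~c
step 4: unify Bool ~ Bool  [subst: {d:=List (Int -> Int)} | 2 pending]
  -> identical, skip
step 5: unify List (Int -> Int) ~ c  [subst: {d:=List (Int -> Int)} | 1 pending]
  bind c := List (Int -> Int)
step 6: unify (List (Int -> Int) -> List (Int -> Int)) ~ List (Int -> Int)  [subst: {d:=List (Int -> Int), c:=List (Int -> Int)} | 0 pending]
  clash: (List (Int -> Int) -> List (Int -> Int)) vs List (Int -> Int)

Answer: FAIL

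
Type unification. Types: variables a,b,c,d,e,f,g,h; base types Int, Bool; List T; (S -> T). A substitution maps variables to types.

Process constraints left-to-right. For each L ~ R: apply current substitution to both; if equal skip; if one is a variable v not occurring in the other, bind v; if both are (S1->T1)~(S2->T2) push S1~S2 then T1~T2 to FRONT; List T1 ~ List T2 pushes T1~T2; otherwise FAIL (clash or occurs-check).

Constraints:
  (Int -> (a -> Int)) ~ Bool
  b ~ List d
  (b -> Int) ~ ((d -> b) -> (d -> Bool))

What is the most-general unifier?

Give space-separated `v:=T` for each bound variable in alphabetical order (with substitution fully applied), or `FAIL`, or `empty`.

step 1: unify (Int -> (a -> Int)) ~ Bool  [subst: {-} | 2 pending]
  clash: (Int -> (a -> Int)) vs Bool

Answer: FAIL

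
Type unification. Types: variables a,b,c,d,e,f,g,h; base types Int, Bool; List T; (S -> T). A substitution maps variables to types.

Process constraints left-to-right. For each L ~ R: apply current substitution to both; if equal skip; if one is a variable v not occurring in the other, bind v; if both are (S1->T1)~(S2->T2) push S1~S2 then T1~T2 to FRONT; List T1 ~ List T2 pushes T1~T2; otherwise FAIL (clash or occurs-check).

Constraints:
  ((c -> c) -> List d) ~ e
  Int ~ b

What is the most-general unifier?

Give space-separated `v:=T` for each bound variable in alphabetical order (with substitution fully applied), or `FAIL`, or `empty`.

step 1: unify ((c -> c) -> List d) ~ e  [subst: {-} | 1 pending]
  bind e := ((c -> c) -> List d)
step 2: unify Int ~ b  [subst: {e:=((c -> c) -> List d)} | 0 pending]
  bind b := Int

Answer: b:=Int e:=((c -> c) -> List d)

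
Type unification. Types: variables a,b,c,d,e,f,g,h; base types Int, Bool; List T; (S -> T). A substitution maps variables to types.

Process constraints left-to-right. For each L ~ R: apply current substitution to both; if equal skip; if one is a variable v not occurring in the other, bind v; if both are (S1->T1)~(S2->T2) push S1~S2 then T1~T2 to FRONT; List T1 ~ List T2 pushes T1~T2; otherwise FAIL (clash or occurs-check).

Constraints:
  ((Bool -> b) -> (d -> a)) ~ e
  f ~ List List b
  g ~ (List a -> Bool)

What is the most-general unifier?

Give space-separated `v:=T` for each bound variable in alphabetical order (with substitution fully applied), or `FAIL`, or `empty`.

Answer: e:=((Bool -> b) -> (d -> a)) f:=List List b g:=(List a -> Bool)

Derivation:
step 1: unify ((Bool -> b) -> (d -> a)) ~ e  [subst: {-} | 2 pending]
  bind e := ((Bool -> b) -> (d -> a))
step 2: unify f ~ List List b  [subst: {e:=((Bool -> b) -> (d -> a))} | 1 pending]
  bind f := List List b
step 3: unify g ~ (List a -> Bool)  [subst: {e:=((Bool -> b) -> (d -> a)), f:=List List b} | 0 pending]
  bind g := (List a -> Bool)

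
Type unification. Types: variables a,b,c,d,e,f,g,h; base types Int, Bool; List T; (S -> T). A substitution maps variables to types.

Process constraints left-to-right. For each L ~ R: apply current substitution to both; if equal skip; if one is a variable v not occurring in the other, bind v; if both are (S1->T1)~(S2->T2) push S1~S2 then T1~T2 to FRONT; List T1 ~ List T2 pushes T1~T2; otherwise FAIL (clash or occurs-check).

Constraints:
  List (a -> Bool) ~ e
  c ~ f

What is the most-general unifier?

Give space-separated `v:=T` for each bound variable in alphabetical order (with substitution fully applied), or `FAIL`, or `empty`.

step 1: unify List (a -> Bool) ~ e  [subst: {-} | 1 pending]
  bind e := List (a -> Bool)
step 2: unify c ~ f  [subst: {e:=List (a -> Bool)} | 0 pending]
  bind c := f

Answer: c:=f e:=List (a -> Bool)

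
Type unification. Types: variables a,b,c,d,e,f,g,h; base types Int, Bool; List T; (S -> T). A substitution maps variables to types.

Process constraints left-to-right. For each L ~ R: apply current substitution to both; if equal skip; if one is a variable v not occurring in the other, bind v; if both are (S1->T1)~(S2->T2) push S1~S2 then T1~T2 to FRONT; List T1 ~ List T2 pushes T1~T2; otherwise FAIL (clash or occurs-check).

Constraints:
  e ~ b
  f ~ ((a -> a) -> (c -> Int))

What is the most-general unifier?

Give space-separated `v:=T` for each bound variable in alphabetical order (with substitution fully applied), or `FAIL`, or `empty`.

step 1: unify e ~ b  [subst: {-} | 1 pending]
  bind e := b
step 2: unify f ~ ((a -> a) -> (c -> Int))  [subst: {e:=b} | 0 pending]
  bind f := ((a -> a) -> (c -> Int))

Answer: e:=b f:=((a -> a) -> (c -> Int))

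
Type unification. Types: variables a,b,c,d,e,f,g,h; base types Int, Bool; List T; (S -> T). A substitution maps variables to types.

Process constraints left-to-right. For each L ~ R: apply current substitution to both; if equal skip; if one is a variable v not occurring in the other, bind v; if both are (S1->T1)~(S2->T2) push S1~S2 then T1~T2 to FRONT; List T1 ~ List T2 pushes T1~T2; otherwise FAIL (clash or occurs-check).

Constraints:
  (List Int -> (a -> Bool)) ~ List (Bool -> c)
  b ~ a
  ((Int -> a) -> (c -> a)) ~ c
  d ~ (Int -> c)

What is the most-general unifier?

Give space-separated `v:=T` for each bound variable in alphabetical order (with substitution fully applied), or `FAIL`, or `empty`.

step 1: unify (List Int -> (a -> Bool)) ~ List (Bool -> c)  [subst: {-} | 3 pending]
  clash: (List Int -> (a -> Bool)) vs List (Bool -> c)

Answer: FAIL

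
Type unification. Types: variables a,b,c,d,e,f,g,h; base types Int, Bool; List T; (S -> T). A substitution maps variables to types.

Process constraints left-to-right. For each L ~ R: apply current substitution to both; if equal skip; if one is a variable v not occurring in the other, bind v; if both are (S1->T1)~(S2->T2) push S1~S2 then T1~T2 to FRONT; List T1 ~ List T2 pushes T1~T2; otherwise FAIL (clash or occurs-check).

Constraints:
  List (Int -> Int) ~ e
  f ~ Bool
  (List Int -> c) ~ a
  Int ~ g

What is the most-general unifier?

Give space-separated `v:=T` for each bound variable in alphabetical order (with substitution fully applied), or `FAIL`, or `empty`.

Answer: a:=(List Int -> c) e:=List (Int -> Int) f:=Bool g:=Int

Derivation:
step 1: unify List (Int -> Int) ~ e  [subst: {-} | 3 pending]
  bind e := List (Int -> Int)
step 2: unify f ~ Bool  [subst: {e:=List (Int -> Int)} | 2 pending]
  bind f := Bool
step 3: unify (List Int -> c) ~ a  [subst: {e:=List (Int -> Int), f:=Bool} | 1 pending]
  bind a := (List Int -> c)
step 4: unify Int ~ g  [subst: {e:=List (Int -> Int), f:=Bool, a:=(List Int -> c)} | 0 pending]
  bind g := Int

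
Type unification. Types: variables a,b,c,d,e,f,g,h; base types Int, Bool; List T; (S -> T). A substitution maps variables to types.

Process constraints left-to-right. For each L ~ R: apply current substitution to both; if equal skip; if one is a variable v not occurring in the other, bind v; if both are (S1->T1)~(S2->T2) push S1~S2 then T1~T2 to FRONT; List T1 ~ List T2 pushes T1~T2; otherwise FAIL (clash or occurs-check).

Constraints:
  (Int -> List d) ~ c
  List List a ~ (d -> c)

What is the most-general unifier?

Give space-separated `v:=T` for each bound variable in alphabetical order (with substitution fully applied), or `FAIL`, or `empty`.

Answer: FAIL

Derivation:
step 1: unify (Int -> List d) ~ c  [subst: {-} | 1 pending]
  bind c := (Int -> List d)
step 2: unify List List a ~ (d -> (Int -> List d))  [subst: {c:=(Int -> List d)} | 0 pending]
  clash: List List a vs (d -> (Int -> List d))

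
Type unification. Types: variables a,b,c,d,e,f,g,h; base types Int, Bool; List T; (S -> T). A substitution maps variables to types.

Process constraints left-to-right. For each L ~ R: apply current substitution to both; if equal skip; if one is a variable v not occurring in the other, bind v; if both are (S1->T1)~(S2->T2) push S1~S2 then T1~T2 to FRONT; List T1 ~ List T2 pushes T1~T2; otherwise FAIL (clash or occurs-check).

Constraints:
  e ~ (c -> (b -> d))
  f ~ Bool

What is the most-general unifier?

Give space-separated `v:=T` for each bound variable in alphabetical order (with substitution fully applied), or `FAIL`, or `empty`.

step 1: unify e ~ (c -> (b -> d))  [subst: {-} | 1 pending]
  bind e := (c -> (b -> d))
step 2: unify f ~ Bool  [subst: {e:=(c -> (b -> d))} | 0 pending]
  bind f := Bool

Answer: e:=(c -> (b -> d)) f:=Bool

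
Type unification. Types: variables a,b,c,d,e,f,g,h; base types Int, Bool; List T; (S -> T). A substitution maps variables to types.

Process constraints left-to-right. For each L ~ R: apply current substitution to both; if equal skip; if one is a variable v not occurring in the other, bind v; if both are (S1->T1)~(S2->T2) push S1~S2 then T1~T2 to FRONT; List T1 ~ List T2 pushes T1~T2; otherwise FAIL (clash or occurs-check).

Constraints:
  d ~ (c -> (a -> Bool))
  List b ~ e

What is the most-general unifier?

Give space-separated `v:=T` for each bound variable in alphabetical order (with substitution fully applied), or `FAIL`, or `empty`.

Answer: d:=(c -> (a -> Bool)) e:=List b

Derivation:
step 1: unify d ~ (c -> (a -> Bool))  [subst: {-} | 1 pending]
  bind d := (c -> (a -> Bool))
step 2: unify List b ~ e  [subst: {d:=(c -> (a -> Bool))} | 0 pending]
  bind e := List b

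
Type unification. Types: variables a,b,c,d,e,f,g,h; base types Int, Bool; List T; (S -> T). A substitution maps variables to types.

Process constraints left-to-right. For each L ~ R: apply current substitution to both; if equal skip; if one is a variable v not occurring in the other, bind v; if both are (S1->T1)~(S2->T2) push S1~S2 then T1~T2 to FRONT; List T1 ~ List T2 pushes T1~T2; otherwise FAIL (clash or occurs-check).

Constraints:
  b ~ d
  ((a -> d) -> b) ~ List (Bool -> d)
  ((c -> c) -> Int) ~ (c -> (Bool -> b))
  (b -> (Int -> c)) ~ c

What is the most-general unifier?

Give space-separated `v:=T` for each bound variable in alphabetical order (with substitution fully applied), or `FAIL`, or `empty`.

step 1: unify b ~ d  [subst: {-} | 3 pending]
  bind b := d
step 2: unify ((a -> d) -> d) ~ List (Bool -> d)  [subst: {b:=d} | 2 pending]
  clash: ((a -> d) -> d) vs List (Bool -> d)

Answer: FAIL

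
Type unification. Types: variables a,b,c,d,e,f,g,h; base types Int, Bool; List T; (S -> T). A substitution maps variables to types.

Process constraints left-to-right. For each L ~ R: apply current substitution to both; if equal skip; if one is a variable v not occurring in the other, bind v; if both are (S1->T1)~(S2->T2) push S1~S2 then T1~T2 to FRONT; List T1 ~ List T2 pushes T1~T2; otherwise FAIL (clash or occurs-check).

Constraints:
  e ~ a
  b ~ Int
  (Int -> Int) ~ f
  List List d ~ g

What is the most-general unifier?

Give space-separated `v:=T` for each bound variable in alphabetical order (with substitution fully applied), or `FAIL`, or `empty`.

step 1: unify e ~ a  [subst: {-} | 3 pending]
  bind e := a
step 2: unify b ~ Int  [subst: {e:=a} | 2 pending]
  bind b := Int
step 3: unify (Int -> Int) ~ f  [subst: {e:=a, b:=Int} | 1 pending]
  bind f := (Int -> Int)
step 4: unify List List d ~ g  [subst: {e:=a, b:=Int, f:=(Int -> Int)} | 0 pending]
  bind g := List List d

Answer: b:=Int e:=a f:=(Int -> Int) g:=List List d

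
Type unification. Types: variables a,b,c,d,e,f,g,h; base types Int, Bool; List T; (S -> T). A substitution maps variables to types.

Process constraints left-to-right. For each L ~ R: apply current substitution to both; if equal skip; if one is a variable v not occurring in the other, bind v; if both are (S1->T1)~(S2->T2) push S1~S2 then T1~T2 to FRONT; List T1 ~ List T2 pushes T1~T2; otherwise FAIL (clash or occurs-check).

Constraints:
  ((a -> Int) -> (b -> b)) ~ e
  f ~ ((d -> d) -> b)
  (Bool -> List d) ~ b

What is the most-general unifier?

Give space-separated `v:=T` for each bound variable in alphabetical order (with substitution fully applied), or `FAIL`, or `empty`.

Answer: b:=(Bool -> List d) e:=((a -> Int) -> ((Bool -> List d) -> (Bool -> List d))) f:=((d -> d) -> (Bool -> List d))

Derivation:
step 1: unify ((a -> Int) -> (b -> b)) ~ e  [subst: {-} | 2 pending]
  bind e := ((a -> Int) -> (b -> b))
step 2: unify f ~ ((d -> d) -> b)  [subst: {e:=((a -> Int) -> (b -> b))} | 1 pending]
  bind f := ((d -> d) -> b)
step 3: unify (Bool -> List d) ~ b  [subst: {e:=((a -> Int) -> (b -> b)), f:=((d -> d) -> b)} | 0 pending]
  bind b := (Bool -> List d)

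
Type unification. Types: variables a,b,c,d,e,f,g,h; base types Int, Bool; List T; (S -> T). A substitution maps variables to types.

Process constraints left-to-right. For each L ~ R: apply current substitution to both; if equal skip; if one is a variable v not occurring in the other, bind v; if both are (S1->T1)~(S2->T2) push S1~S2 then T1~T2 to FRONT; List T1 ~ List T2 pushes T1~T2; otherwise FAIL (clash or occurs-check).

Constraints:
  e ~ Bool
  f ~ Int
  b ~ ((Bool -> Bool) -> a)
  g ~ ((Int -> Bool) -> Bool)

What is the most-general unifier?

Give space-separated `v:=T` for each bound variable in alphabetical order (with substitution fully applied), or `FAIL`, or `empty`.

Answer: b:=((Bool -> Bool) -> a) e:=Bool f:=Int g:=((Int -> Bool) -> Bool)

Derivation:
step 1: unify e ~ Bool  [subst: {-} | 3 pending]
  bind e := Bool
step 2: unify f ~ Int  [subst: {e:=Bool} | 2 pending]
  bind f := Int
step 3: unify b ~ ((Bool -> Bool) -> a)  [subst: {e:=Bool, f:=Int} | 1 pending]
  bind b := ((Bool -> Bool) -> a)
step 4: unify g ~ ((Int -> Bool) -> Bool)  [subst: {e:=Bool, f:=Int, b:=((Bool -> Bool) -> a)} | 0 pending]
  bind g := ((Int -> Bool) -> Bool)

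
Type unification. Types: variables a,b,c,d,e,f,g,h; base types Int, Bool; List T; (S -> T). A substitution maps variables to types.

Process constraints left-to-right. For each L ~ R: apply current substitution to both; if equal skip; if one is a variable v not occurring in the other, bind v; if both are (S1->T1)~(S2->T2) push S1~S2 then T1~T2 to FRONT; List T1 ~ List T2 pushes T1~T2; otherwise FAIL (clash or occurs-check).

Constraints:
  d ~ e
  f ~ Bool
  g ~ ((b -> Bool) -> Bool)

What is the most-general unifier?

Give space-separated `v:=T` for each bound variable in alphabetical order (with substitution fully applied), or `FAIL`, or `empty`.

Answer: d:=e f:=Bool g:=((b -> Bool) -> Bool)

Derivation:
step 1: unify d ~ e  [subst: {-} | 2 pending]
  bind d := e
step 2: unify f ~ Bool  [subst: {d:=e} | 1 pending]
  bind f := Bool
step 3: unify g ~ ((b -> Bool) -> Bool)  [subst: {d:=e, f:=Bool} | 0 pending]
  bind g := ((b -> Bool) -> Bool)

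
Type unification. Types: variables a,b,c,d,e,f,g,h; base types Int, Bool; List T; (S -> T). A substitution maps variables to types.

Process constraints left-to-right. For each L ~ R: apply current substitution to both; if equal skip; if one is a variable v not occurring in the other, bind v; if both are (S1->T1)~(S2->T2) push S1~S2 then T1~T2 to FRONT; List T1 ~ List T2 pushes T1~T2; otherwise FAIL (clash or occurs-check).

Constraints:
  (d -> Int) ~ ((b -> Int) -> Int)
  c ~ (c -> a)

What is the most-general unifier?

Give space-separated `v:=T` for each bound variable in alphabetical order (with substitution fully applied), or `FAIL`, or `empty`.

step 1: unify (d -> Int) ~ ((b -> Int) -> Int)  [subst: {-} | 1 pending]
  -> decompose arrow: push d~(b -> Int), Int~Int
step 2: unify d ~ (b -> Int)  [subst: {-} | 2 pending]
  bind d := (b -> Int)
step 3: unify Int ~ Int  [subst: {d:=(b -> Int)} | 1 pending]
  -> identical, skip
step 4: unify c ~ (c -> a)  [subst: {d:=(b -> Int)} | 0 pending]
  occurs-check fail: c in (c -> a)

Answer: FAIL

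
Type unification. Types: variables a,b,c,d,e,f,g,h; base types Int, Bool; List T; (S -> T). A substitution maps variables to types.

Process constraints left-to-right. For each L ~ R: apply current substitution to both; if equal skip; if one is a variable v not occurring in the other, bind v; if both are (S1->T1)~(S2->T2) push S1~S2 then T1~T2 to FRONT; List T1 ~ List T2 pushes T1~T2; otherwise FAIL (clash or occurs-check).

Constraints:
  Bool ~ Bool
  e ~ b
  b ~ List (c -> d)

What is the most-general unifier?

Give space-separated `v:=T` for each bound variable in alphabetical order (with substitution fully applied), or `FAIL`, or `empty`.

step 1: unify Bool ~ Bool  [subst: {-} | 2 pending]
  -> identical, skip
step 2: unify e ~ b  [subst: {-} | 1 pending]
  bind e := b
step 3: unify b ~ List (c -> d)  [subst: {e:=b} | 0 pending]
  bind b := List (c -> d)

Answer: b:=List (c -> d) e:=List (c -> d)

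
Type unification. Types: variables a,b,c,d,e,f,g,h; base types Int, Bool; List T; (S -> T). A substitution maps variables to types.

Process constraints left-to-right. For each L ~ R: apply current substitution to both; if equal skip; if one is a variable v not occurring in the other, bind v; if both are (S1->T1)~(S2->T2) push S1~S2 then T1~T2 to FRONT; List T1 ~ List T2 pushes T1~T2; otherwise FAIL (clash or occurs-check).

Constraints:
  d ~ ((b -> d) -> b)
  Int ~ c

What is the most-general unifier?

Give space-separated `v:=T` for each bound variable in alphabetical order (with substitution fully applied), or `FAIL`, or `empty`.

step 1: unify d ~ ((b -> d) -> b)  [subst: {-} | 1 pending]
  occurs-check fail: d in ((b -> d) -> b)

Answer: FAIL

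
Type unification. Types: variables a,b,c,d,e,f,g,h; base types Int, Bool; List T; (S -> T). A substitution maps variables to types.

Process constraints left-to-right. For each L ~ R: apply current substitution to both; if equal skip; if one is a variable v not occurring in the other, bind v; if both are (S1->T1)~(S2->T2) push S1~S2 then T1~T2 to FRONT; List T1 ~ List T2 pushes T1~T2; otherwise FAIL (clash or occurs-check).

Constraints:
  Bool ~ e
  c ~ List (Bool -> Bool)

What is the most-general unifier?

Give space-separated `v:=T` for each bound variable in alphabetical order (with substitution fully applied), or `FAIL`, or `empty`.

Answer: c:=List (Bool -> Bool) e:=Bool

Derivation:
step 1: unify Bool ~ e  [subst: {-} | 1 pending]
  bind e := Bool
step 2: unify c ~ List (Bool -> Bool)  [subst: {e:=Bool} | 0 pending]
  bind c := List (Bool -> Bool)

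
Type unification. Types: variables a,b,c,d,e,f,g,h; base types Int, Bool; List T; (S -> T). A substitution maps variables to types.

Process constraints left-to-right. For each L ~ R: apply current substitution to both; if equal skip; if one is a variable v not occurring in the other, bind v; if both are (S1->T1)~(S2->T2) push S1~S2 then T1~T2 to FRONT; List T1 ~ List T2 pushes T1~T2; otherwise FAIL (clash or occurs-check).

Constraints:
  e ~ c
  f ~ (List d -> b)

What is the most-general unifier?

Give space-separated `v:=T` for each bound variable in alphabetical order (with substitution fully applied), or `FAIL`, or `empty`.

Answer: e:=c f:=(List d -> b)

Derivation:
step 1: unify e ~ c  [subst: {-} | 1 pending]
  bind e := c
step 2: unify f ~ (List d -> b)  [subst: {e:=c} | 0 pending]
  bind f := (List d -> b)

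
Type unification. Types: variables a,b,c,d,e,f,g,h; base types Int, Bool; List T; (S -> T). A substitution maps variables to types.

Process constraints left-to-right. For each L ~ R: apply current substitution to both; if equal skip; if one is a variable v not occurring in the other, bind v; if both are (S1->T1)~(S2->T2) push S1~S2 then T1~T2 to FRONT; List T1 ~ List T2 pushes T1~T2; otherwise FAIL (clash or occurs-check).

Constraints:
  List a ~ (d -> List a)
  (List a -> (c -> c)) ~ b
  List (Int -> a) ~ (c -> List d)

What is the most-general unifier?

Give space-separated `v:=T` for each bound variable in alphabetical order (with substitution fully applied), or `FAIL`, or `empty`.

Answer: FAIL

Derivation:
step 1: unify List a ~ (d -> List a)  [subst: {-} | 2 pending]
  clash: List a vs (d -> List a)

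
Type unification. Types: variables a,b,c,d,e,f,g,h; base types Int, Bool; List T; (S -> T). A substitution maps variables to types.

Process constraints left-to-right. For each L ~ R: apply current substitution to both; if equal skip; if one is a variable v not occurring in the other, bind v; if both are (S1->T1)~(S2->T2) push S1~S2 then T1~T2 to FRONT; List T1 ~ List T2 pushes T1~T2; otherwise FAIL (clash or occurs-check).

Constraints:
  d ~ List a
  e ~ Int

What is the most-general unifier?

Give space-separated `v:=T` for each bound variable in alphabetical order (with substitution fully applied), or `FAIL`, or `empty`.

Answer: d:=List a e:=Int

Derivation:
step 1: unify d ~ List a  [subst: {-} | 1 pending]
  bind d := List a
step 2: unify e ~ Int  [subst: {d:=List a} | 0 pending]
  bind e := Int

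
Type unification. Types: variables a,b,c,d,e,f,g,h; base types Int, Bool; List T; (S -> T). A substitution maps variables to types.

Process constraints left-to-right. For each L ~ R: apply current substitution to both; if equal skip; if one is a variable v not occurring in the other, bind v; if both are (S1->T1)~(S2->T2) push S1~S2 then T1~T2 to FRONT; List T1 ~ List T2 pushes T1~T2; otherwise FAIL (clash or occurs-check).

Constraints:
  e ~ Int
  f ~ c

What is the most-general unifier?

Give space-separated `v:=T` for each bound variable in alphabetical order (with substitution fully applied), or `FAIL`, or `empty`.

step 1: unify e ~ Int  [subst: {-} | 1 pending]
  bind e := Int
step 2: unify f ~ c  [subst: {e:=Int} | 0 pending]
  bind f := c

Answer: e:=Int f:=c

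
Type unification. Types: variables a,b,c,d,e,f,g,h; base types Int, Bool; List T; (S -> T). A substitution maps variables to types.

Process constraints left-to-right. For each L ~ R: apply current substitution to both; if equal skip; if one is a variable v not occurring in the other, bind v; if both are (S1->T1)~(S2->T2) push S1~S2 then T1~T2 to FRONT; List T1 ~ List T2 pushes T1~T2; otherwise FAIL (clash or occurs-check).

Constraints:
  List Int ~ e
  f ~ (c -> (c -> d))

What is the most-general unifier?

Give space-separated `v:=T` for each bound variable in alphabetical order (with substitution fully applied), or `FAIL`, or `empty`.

step 1: unify List Int ~ e  [subst: {-} | 1 pending]
  bind e := List Int
step 2: unify f ~ (c -> (c -> d))  [subst: {e:=List Int} | 0 pending]
  bind f := (c -> (c -> d))

Answer: e:=List Int f:=(c -> (c -> d))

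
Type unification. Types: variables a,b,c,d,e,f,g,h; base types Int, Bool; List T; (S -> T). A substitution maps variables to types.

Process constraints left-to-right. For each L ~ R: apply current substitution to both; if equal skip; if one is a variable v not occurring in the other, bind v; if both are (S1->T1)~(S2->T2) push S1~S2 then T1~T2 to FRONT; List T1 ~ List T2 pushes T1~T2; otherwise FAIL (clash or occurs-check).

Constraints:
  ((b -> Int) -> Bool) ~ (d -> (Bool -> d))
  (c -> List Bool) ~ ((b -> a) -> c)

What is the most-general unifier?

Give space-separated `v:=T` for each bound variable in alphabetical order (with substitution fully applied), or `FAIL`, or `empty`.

Answer: FAIL

Derivation:
step 1: unify ((b -> Int) -> Bool) ~ (d -> (Bool -> d))  [subst: {-} | 1 pending]
  -> decompose arrow: push (b -> Int)~d, Bool~(Bool -> d)
step 2: unify (b -> Int) ~ d  [subst: {-} | 2 pending]
  bind d := (b -> Int)
step 3: unify Bool ~ (Bool -> (b -> Int))  [subst: {d:=(b -> Int)} | 1 pending]
  clash: Bool vs (Bool -> (b -> Int))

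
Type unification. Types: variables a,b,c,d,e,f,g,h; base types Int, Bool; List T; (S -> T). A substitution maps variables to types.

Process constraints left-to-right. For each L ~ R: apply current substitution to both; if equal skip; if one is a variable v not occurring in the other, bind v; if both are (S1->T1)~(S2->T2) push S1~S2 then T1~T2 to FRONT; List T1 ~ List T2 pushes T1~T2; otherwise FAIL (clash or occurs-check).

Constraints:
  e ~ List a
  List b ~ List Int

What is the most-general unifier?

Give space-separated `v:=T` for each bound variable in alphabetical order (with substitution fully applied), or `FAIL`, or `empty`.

step 1: unify e ~ List a  [subst: {-} | 1 pending]
  bind e := List a
step 2: unify List b ~ List Int  [subst: {e:=List a} | 0 pending]
  -> decompose List: push b~Int
step 3: unify b ~ Int  [subst: {e:=List a} | 0 pending]
  bind b := Int

Answer: b:=Int e:=List a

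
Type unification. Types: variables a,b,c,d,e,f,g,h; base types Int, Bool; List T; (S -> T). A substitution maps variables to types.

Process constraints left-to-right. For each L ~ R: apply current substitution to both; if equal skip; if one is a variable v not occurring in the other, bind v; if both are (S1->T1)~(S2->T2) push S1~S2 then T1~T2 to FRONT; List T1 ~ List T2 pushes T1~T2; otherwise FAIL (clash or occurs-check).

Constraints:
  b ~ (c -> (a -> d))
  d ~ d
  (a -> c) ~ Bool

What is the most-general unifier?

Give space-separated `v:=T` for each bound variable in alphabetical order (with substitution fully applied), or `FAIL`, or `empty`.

step 1: unify b ~ (c -> (a -> d))  [subst: {-} | 2 pending]
  bind b := (c -> (a -> d))
step 2: unify d ~ d  [subst: {b:=(c -> (a -> d))} | 1 pending]
  -> identical, skip
step 3: unify (a -> c) ~ Bool  [subst: {b:=(c -> (a -> d))} | 0 pending]
  clash: (a -> c) vs Bool

Answer: FAIL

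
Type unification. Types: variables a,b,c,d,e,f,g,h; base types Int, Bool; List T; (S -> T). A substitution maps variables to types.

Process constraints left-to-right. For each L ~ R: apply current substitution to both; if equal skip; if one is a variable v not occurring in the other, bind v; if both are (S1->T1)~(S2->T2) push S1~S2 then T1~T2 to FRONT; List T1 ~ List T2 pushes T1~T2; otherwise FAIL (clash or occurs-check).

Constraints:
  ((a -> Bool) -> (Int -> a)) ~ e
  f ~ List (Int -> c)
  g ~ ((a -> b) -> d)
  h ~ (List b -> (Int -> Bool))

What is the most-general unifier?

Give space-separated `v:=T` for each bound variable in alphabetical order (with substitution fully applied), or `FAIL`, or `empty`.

step 1: unify ((a -> Bool) -> (Int -> a)) ~ e  [subst: {-} | 3 pending]
  bind e := ((a -> Bool) -> (Int -> a))
step 2: unify f ~ List (Int -> c)  [subst: {e:=((a -> Bool) -> (Int -> a))} | 2 pending]
  bind f := List (Int -> c)
step 3: unify g ~ ((a -> b) -> d)  [subst: {e:=((a -> Bool) -> (Int -> a)), f:=List (Int -> c)} | 1 pending]
  bind g := ((a -> b) -> d)
step 4: unify h ~ (List b -> (Int -> Bool))  [subst: {e:=((a -> Bool) -> (Int -> a)), f:=List (Int -> c), g:=((a -> b) -> d)} | 0 pending]
  bind h := (List b -> (Int -> Bool))

Answer: e:=((a -> Bool) -> (Int -> a)) f:=List (Int -> c) g:=((a -> b) -> d) h:=(List b -> (Int -> Bool))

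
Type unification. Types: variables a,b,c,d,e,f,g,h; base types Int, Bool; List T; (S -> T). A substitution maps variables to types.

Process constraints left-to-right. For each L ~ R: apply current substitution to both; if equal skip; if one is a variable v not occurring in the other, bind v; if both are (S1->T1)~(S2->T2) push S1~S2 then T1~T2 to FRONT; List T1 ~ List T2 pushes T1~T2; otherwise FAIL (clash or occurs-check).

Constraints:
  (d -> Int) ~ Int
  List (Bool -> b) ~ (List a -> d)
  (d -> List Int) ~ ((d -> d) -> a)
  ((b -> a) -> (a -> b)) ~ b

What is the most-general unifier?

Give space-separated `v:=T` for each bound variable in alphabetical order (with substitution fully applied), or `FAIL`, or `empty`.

step 1: unify (d -> Int) ~ Int  [subst: {-} | 3 pending]
  clash: (d -> Int) vs Int

Answer: FAIL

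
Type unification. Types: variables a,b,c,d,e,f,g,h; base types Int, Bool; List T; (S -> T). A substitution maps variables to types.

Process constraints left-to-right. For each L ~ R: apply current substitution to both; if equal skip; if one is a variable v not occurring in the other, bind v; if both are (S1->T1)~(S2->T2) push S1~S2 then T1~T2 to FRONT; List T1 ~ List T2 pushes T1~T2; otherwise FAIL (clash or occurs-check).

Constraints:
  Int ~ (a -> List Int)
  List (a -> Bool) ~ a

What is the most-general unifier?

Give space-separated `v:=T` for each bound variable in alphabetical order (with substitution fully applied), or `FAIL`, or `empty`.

step 1: unify Int ~ (a -> List Int)  [subst: {-} | 1 pending]
  clash: Int vs (a -> List Int)

Answer: FAIL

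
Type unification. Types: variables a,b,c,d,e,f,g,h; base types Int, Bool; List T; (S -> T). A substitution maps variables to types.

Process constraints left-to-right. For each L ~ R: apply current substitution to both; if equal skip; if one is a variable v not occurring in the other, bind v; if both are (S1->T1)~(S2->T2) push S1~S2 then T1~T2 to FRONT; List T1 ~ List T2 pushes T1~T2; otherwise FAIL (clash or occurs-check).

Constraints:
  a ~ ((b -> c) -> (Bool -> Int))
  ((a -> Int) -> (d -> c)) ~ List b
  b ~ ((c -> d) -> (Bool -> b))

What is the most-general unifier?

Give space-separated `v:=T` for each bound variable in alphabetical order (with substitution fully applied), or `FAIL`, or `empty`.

Answer: FAIL

Derivation:
step 1: unify a ~ ((b -> c) -> (Bool -> Int))  [subst: {-} | 2 pending]
  bind a := ((b -> c) -> (Bool -> Int))
step 2: unify ((((b -> c) -> (Bool -> Int)) -> Int) -> (d -> c)) ~ List b  [subst: {a:=((b -> c) -> (Bool -> Int))} | 1 pending]
  clash: ((((b -> c) -> (Bool -> Int)) -> Int) -> (d -> c)) vs List b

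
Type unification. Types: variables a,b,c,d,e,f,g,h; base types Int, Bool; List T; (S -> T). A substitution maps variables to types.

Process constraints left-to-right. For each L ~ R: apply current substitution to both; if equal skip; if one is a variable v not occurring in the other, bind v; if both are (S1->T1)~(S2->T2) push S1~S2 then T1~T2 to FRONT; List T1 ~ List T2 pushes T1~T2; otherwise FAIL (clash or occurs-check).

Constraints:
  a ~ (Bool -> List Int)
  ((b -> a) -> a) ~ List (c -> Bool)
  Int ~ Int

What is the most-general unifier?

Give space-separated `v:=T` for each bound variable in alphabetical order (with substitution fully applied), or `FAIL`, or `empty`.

step 1: unify a ~ (Bool -> List Int)  [subst: {-} | 2 pending]
  bind a := (Bool -> List Int)
step 2: unify ((b -> (Bool -> List Int)) -> (Bool -> List Int)) ~ List (c -> Bool)  [subst: {a:=(Bool -> List Int)} | 1 pending]
  clash: ((b -> (Bool -> List Int)) -> (Bool -> List Int)) vs List (c -> Bool)

Answer: FAIL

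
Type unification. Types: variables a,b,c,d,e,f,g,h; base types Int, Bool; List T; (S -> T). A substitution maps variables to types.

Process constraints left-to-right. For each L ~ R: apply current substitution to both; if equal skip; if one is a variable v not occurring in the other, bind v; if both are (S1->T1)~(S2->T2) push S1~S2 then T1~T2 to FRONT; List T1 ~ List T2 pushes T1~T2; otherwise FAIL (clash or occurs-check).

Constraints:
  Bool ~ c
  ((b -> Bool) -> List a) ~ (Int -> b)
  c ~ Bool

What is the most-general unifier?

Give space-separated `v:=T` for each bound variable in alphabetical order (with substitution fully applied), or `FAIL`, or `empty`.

step 1: unify Bool ~ c  [subst: {-} | 2 pending]
  bind c := Bool
step 2: unify ((b -> Bool) -> List a) ~ (Int -> b)  [subst: {c:=Bool} | 1 pending]
  -> decompose arrow: push (b -> Bool)~Int, List a~b
step 3: unify (b -> Bool) ~ Int  [subst: {c:=Bool} | 2 pending]
  clash: (b -> Bool) vs Int

Answer: FAIL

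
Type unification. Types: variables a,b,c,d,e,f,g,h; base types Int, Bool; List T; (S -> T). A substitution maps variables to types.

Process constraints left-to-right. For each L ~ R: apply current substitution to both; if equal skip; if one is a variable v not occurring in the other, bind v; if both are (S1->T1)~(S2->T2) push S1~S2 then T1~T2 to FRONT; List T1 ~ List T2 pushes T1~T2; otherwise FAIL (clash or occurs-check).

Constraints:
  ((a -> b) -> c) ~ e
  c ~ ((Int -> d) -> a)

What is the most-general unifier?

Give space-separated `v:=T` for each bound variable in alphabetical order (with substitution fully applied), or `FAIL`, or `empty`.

Answer: c:=((Int -> d) -> a) e:=((a -> b) -> ((Int -> d) -> a))

Derivation:
step 1: unify ((a -> b) -> c) ~ e  [subst: {-} | 1 pending]
  bind e := ((a -> b) -> c)
step 2: unify c ~ ((Int -> d) -> a)  [subst: {e:=((a -> b) -> c)} | 0 pending]
  bind c := ((Int -> d) -> a)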